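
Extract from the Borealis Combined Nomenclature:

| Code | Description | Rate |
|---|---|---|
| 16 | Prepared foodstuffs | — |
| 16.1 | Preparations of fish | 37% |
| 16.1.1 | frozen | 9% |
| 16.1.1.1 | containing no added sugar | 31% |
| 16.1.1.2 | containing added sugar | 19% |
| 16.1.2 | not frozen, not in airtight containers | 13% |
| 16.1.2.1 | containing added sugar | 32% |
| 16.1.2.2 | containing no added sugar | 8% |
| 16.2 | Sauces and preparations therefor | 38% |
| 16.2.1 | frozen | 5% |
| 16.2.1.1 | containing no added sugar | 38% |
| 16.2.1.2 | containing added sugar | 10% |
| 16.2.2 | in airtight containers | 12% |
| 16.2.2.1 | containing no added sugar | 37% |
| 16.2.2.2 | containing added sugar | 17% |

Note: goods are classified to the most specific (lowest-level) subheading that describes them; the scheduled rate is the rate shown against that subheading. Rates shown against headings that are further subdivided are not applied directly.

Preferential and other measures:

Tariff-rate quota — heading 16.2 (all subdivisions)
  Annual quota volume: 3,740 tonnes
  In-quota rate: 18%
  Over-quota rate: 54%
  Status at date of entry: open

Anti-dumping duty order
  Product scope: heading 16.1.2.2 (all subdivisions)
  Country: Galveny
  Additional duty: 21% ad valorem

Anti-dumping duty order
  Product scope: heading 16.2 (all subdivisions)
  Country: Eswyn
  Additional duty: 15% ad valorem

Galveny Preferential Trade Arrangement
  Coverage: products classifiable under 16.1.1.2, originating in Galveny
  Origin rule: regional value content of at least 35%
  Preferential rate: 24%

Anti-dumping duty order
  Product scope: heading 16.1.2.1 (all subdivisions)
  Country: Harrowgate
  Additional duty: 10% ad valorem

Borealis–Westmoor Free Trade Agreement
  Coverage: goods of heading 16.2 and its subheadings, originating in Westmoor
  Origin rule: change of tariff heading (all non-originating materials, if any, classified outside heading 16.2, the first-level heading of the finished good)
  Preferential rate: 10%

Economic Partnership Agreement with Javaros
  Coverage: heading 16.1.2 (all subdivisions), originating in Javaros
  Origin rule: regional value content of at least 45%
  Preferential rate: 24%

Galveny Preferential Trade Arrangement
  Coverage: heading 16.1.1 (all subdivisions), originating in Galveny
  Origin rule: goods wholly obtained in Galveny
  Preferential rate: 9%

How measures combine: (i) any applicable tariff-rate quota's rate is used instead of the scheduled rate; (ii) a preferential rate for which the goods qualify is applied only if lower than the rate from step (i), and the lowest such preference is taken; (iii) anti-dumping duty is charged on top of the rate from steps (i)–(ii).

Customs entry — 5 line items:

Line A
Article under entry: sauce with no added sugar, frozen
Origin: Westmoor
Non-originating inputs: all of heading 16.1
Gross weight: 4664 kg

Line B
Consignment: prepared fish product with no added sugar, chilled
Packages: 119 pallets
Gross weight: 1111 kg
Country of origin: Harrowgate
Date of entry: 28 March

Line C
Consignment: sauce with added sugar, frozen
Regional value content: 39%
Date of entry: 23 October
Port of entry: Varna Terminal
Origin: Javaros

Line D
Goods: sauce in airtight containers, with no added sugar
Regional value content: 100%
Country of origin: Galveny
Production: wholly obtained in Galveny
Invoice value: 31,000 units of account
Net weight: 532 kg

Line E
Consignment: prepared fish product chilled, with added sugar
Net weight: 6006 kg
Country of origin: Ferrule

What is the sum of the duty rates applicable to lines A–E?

Line A: sauce → 16.2; frozen → 16.2.1; with no added sugar → 16.2.1.1. Scheduled 38%. quota on 16.2 open → in-quota 18%; Westmoor agreement on 16.2: CTH met → 10% available; preferential 10%. → 10%.
Line B: prepared fish product → 16.1; chilled → 16.1.2; with no added sugar → 16.1.2.2. Scheduled 8%. No special measure applies. → 8%.
Line C: sauce → 16.2; frozen → 16.2.1; with added sugar → 16.2.1.2. Scheduled 10%. quota on 16.2 open → in-quota 18%; Javaros agreement on 16.1.2: 16.2.1.2 not covered. → 18%.
Line D: sauce → 16.2; in airtight containers → 16.2.2; with no added sugar → 16.2.2.1. Scheduled 37%. quota on 16.2 open → in-quota 18%; Galveny agreement on 16.1.1.2: 16.2.2.1 not covered; Galveny agreement on 16.1.1: 16.2.2.1 not covered. → 18%.
Line E: prepared fish product → 16.1; chilled → 16.1.2; with added sugar → 16.1.2.1. Scheduled 32%. No special measure applies. → 32%.
Sum: 10% + 8% + 18% + 18% + 32% = 86%.

86%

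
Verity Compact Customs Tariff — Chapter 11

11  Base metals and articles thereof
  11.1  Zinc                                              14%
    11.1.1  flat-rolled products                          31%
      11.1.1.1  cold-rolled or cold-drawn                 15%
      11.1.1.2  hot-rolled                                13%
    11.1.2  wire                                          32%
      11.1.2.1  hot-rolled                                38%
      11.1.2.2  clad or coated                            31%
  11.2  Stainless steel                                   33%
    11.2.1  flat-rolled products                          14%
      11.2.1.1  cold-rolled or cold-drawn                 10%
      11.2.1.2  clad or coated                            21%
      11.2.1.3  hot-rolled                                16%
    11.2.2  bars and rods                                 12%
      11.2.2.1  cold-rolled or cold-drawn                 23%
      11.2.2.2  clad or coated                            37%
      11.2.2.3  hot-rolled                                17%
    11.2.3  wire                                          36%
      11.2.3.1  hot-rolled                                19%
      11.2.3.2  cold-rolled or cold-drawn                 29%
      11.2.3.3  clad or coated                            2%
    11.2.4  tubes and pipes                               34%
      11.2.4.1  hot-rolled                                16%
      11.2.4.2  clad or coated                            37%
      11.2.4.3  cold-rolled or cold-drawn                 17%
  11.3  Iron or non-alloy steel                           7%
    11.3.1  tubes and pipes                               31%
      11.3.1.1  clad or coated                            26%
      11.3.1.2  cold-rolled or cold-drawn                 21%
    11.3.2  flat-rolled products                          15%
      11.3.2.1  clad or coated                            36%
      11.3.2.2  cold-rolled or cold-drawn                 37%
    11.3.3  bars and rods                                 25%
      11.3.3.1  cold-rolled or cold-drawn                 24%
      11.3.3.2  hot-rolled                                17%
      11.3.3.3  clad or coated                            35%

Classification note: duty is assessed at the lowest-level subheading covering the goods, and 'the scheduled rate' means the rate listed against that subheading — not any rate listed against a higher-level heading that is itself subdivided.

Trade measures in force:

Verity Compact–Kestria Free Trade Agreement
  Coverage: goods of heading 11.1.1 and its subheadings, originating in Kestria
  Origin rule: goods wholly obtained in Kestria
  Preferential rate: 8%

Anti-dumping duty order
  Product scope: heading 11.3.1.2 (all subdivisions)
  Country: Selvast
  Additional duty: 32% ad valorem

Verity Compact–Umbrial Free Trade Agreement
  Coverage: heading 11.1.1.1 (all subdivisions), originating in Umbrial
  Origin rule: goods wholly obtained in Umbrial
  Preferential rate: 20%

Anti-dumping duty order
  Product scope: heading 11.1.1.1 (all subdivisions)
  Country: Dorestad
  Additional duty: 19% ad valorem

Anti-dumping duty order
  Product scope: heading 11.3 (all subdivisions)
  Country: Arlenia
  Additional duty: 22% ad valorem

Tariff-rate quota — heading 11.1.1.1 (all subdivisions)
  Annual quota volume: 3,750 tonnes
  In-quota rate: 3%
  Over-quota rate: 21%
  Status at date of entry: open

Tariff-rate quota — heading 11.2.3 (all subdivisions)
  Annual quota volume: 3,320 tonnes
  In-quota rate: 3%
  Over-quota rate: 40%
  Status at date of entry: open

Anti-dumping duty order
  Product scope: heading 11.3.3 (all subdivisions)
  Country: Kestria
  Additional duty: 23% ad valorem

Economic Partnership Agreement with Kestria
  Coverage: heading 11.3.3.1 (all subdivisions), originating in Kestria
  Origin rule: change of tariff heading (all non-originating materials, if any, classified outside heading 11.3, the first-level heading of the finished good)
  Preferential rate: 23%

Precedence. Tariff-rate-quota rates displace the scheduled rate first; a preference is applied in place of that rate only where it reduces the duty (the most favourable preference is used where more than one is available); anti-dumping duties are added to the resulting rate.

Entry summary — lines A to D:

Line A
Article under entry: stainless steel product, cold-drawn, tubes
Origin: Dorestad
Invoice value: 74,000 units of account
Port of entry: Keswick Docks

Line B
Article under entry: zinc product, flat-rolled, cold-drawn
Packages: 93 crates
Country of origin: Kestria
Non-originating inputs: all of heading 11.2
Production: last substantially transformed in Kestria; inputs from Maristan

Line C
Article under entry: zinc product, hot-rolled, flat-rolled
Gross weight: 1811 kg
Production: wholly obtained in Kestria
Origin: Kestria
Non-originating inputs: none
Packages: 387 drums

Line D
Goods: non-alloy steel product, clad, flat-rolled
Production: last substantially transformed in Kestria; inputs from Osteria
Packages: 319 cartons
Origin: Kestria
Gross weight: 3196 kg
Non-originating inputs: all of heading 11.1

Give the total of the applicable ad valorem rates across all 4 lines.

Line A: stainless steel → 11.2; tubes → 11.2.4; cold-drawn → 11.2.4.3. Scheduled 17%. No special measure applies. → 17%.
Line B: zinc → 11.1; flat-rolled → 11.1.1; cold-drawn → 11.1.1.1. Scheduled 15%. quota on 11.1.1.1 open → in-quota 3%; Kestria agreement on 11.1.1: not wholly obtained; Kestria agreement on 11.3.3.1: 11.1.1.1 not covered. → 3%.
Line C: zinc → 11.1; flat-rolled → 11.1.1; hot-rolled → 11.1.1.2. Scheduled 13%. Kestria agreement on 11.1.1: wholly obtained → 8% available; Kestria agreement on 11.3.3.1: 11.1.1.2 not covered; preferential 8%. → 8%.
Line D: non-alloy steel → 11.3; flat-rolled → 11.3.2; clad → 11.3.2.1. Scheduled 36%. Kestria agreement on 11.1.1: 11.3.2.1 not covered; Kestria agreement on 11.3.3.1: 11.3.2.1 not covered. → 36%.
Sum: 17% + 3% + 8% + 36% = 64%.

64%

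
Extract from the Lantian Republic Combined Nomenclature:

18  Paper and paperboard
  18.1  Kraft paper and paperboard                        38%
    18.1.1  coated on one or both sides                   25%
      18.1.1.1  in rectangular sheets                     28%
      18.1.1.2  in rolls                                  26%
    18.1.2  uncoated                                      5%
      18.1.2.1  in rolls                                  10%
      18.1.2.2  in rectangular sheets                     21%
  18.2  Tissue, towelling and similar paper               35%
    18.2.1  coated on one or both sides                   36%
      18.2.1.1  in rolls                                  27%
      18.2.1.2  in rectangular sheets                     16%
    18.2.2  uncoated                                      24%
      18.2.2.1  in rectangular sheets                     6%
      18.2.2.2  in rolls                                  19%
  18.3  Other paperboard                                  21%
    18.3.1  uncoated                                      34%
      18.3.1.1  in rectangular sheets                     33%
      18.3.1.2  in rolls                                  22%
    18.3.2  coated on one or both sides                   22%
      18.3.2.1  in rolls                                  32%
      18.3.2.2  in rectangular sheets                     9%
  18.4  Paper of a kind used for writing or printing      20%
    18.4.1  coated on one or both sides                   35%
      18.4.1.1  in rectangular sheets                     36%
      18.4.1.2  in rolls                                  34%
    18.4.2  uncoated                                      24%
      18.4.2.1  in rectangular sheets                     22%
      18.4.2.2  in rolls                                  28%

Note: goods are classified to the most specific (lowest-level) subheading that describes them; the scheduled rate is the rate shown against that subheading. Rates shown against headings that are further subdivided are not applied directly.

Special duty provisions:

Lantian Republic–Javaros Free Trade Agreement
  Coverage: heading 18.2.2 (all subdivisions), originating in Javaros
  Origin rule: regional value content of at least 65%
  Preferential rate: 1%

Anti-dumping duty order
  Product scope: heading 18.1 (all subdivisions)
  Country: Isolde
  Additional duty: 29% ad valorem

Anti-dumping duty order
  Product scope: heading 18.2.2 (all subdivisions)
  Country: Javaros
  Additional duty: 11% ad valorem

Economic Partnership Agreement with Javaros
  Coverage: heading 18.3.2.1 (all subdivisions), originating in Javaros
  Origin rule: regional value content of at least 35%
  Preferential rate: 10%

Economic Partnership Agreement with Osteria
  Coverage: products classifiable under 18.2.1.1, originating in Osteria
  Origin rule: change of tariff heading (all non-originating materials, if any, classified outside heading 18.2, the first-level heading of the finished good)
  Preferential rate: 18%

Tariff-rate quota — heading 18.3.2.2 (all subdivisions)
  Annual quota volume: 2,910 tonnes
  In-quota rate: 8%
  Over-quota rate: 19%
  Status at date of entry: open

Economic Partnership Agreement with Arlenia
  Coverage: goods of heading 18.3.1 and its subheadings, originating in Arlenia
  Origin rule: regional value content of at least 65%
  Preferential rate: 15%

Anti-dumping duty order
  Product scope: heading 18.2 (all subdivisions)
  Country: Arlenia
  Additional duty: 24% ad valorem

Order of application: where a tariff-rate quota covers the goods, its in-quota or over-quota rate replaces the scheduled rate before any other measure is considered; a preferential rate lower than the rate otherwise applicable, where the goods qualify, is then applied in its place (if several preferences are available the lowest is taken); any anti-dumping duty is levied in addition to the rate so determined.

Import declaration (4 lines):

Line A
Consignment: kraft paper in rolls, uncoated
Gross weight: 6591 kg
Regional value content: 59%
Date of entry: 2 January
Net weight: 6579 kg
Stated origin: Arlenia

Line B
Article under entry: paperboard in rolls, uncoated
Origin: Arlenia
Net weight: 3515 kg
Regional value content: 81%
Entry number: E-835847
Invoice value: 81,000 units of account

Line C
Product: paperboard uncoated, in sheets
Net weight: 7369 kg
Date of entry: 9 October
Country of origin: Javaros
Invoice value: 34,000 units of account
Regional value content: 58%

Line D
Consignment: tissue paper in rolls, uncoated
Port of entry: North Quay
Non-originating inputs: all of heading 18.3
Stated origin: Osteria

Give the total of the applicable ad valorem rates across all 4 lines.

Line A: kraft paper → 18.1; uncoated → 18.1.2; in rolls → 18.1.2.1. Scheduled 10%. Arlenia agreement on 18.3.1: 18.1.2.1 not covered. → 10%.
Line B: paperboard → 18.3; uncoated → 18.3.1; in rolls → 18.3.1.2. Scheduled 22%. Arlenia agreement on 18.3.1: RVC ≥ 65% → 15% available; preferential 15%. → 15%.
Line C: paperboard → 18.3; uncoated → 18.3.1; in sheets → 18.3.1.1. Scheduled 33%. Javaros agreement on 18.2.2: 18.3.1.1 not covered; Javaros agreement on 18.3.2.1: 18.3.1.1 not covered. → 33%.
Line D: tissue paper → 18.2; uncoated → 18.2.2; in rolls → 18.2.2.2. Scheduled 19%. Osteria agreement on 18.2.1.1: 18.2.2.2 not covered. → 19%.
Sum: 10% + 15% + 33% + 19% = 77%.

77%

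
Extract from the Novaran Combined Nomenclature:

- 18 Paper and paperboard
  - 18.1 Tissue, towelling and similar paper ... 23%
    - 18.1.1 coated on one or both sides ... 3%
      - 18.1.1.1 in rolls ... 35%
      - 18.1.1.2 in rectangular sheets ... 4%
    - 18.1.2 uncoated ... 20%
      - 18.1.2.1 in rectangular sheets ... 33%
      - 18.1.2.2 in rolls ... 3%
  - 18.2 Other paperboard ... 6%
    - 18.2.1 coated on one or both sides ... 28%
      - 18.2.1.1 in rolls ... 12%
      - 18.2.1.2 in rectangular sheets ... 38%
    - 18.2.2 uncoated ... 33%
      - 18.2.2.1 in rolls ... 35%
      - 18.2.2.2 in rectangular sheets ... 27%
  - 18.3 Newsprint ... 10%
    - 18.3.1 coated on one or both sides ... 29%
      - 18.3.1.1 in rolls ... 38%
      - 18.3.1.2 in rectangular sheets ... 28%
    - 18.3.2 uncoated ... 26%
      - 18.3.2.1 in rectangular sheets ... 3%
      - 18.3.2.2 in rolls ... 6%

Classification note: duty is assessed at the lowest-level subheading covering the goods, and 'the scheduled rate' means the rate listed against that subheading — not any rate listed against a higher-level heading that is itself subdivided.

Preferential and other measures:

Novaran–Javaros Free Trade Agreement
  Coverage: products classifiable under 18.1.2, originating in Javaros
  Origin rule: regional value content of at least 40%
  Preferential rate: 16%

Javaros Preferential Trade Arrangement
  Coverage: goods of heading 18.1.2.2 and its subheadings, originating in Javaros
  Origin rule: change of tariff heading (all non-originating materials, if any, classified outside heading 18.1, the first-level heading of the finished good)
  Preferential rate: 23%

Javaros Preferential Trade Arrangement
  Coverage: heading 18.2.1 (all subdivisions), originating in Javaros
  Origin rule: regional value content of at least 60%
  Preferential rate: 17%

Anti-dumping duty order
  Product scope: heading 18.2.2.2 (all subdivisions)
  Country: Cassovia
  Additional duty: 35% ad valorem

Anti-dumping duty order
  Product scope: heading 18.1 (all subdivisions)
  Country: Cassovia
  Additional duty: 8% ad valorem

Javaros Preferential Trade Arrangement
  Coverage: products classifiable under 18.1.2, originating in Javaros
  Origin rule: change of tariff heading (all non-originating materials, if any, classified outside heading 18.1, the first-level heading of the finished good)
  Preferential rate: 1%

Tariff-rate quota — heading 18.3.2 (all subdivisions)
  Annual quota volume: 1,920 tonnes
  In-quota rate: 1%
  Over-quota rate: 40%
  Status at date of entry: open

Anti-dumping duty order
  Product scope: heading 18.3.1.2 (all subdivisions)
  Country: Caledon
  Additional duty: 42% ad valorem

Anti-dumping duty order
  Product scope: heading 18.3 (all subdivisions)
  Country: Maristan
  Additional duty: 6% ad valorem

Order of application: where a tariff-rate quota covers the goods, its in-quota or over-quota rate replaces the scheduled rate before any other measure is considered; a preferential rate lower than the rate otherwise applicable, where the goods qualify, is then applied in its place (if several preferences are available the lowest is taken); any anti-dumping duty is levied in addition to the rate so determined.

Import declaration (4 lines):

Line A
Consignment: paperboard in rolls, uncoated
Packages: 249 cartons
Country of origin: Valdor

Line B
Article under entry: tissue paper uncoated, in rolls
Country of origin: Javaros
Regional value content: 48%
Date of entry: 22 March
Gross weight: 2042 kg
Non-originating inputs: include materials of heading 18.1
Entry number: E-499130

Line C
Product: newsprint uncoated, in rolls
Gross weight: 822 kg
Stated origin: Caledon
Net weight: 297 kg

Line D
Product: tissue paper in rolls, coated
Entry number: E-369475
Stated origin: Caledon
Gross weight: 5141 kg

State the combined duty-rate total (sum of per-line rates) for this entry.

Line A: paperboard → 18.2; uncoated → 18.2.2; in rolls → 18.2.2.1. Scheduled 35%. No special measure applies. → 35%.
Line B: tissue paper → 18.1; uncoated → 18.1.2; in rolls → 18.1.2.2. Scheduled 3%. Javaros agreement on 18.1.2: RVC ≥ 40% → 16% available; Javaros agreement on 18.1.2.2: CTH not met; Javaros agreement on 18.2.1: 18.1.2.2 not covered; Javaros agreement on 18.1.2: CTH not met; preference 16% not lower than 3% → no reduction. → 3%.
Line C: newsprint → 18.3; uncoated → 18.3.2; in rolls → 18.3.2.2. Scheduled 6%. quota on 18.3.2 open → in-quota 1%. → 1%.
Line D: tissue paper → 18.1; coated → 18.1.1; in rolls → 18.1.1.1. Scheduled 35%. No special measure applies. → 35%.
Sum: 35% + 3% + 1% + 35% = 74%.

74%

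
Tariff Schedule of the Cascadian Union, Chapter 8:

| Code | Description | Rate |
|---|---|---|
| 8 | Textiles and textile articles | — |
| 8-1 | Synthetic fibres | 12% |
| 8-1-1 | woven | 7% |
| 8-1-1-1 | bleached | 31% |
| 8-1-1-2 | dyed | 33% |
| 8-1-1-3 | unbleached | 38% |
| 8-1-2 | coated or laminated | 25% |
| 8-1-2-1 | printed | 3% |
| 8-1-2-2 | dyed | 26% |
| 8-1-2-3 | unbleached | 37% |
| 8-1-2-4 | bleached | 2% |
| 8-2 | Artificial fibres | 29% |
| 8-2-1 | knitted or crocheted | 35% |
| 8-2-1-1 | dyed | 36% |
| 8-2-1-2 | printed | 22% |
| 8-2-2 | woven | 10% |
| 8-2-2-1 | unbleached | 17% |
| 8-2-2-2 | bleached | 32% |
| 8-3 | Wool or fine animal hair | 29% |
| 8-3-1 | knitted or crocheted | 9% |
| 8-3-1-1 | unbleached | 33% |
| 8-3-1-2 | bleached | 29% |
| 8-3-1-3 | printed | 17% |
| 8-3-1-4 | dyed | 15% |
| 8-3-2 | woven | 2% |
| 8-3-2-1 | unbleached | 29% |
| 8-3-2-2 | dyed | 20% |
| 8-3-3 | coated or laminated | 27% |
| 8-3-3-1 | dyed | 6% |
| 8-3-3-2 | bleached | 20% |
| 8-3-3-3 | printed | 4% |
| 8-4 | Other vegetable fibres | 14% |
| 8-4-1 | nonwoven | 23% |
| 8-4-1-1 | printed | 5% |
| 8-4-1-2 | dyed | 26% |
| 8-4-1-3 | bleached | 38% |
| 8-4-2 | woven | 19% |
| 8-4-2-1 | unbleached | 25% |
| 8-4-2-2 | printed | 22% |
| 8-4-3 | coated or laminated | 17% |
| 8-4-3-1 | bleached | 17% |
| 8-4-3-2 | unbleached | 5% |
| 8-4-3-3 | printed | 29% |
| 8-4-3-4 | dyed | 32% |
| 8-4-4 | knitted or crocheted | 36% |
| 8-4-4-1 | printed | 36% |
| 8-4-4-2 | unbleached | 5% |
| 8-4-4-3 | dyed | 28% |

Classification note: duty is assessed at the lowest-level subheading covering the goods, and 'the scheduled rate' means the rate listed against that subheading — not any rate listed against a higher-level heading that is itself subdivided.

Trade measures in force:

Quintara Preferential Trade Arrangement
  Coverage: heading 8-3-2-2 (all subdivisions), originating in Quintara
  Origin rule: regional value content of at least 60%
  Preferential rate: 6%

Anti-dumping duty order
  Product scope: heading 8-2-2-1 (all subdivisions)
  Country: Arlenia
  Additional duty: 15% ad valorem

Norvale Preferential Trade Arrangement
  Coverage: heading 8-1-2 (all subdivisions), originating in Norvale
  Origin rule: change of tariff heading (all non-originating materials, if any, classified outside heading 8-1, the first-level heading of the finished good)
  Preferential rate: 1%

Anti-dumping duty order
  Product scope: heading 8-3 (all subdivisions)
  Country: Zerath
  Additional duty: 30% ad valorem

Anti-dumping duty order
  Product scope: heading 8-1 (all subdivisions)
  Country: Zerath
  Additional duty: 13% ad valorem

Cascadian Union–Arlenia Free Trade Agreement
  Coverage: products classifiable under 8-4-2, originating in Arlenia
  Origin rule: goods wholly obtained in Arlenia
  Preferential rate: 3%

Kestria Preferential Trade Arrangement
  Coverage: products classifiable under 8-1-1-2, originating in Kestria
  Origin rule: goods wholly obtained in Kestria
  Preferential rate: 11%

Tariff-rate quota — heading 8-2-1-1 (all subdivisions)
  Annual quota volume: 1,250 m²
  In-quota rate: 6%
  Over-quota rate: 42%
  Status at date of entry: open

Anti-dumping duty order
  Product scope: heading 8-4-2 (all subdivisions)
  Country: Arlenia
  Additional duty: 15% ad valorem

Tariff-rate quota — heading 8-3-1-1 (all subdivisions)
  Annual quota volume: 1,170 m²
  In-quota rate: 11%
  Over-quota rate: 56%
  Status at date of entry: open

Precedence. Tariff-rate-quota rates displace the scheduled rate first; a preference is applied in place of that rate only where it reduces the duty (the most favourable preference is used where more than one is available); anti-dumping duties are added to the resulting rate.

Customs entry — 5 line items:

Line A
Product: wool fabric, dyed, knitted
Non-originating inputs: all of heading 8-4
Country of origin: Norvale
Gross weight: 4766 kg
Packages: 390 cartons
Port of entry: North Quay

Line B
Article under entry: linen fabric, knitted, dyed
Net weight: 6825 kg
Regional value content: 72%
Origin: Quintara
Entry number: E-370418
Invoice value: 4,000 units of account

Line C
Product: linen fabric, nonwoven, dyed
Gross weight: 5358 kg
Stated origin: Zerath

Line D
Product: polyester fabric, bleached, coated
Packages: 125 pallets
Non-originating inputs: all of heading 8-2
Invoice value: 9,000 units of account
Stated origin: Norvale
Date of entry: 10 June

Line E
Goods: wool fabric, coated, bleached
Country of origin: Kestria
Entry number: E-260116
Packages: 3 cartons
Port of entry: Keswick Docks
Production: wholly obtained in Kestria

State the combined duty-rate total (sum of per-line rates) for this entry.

Line A: wool → 8-3; knitted → 8-3-1; dyed → 8-3-1-4. Scheduled 15%. Norvale agreement on 8-1-2: 8-3-1-4 not covered. → 15%.
Line B: linen → 8-4; knitted → 8-4-4; dyed → 8-4-4-3. Scheduled 28%. Quintara agreement on 8-3-2-2: 8-4-4-3 not covered. → 28%.
Line C: linen → 8-4; nonwoven → 8-4-1; dyed → 8-4-1-2. Scheduled 26%. No special measure applies. → 26%.
Line D: polyester → 8-1; coated → 8-1-2; bleached → 8-1-2-4. Scheduled 2%. Norvale agreement on 8-1-2: CTH met → 1% available; preferential 1%. → 1%.
Line E: wool → 8-3; coated → 8-3-3; bleached → 8-3-3-2. Scheduled 20%. Kestria agreement on 8-1-1-2: 8-3-3-2 not covered. → 20%.
Sum: 15% + 28% + 26% + 1% + 20% = 90%.

90%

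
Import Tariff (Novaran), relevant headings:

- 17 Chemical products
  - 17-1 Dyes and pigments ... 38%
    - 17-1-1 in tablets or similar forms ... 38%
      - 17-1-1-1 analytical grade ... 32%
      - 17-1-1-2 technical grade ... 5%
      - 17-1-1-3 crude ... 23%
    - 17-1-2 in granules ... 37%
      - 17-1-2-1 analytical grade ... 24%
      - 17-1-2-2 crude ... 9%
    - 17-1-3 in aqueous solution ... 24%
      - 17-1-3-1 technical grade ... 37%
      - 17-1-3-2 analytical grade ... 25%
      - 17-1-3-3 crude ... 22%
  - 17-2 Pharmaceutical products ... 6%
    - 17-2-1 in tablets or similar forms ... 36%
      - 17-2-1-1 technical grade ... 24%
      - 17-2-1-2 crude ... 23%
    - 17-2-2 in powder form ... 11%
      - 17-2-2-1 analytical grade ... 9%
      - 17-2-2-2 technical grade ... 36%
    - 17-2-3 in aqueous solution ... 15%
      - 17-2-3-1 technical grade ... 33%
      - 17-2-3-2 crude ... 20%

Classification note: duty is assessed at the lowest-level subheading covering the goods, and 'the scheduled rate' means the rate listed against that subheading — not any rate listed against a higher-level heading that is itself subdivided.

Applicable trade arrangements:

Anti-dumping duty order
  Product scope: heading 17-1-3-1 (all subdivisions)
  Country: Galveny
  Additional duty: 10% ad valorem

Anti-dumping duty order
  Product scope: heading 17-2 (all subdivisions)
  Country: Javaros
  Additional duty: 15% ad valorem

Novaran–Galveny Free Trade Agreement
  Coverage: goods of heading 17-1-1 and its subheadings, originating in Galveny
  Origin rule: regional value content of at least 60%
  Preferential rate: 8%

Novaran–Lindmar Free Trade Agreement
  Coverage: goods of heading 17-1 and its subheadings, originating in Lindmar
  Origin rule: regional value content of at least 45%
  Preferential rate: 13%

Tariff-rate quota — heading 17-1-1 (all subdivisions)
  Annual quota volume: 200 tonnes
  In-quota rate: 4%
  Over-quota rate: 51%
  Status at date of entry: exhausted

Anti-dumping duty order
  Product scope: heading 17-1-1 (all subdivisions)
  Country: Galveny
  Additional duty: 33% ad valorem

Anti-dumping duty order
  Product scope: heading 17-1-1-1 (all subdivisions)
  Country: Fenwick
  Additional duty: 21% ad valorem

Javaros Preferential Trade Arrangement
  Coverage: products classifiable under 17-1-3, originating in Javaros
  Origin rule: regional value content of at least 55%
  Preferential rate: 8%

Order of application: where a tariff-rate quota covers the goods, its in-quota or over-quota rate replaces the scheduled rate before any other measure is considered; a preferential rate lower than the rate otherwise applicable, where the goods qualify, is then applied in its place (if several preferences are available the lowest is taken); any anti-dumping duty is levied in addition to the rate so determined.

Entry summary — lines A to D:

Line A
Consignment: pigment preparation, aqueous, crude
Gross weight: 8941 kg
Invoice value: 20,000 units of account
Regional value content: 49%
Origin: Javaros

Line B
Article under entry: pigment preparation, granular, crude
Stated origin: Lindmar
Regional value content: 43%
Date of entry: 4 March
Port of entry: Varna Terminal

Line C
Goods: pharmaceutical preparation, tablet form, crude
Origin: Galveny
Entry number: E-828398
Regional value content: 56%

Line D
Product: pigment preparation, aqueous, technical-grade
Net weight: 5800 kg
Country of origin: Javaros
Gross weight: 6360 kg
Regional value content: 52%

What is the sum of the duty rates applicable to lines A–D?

91%

Line A: pigment → 17-1; aqueous → 17-1-3; crude → 17-1-3-3. Scheduled 22%. Javaros agreement on 17-1-3: RVC < 55%. → 22%.
Line B: pigment → 17-1; granular → 17-1-2; crude → 17-1-2-2. Scheduled 9%. Lindmar agreement on 17-1: RVC < 45%. → 9%.
Line C: pharmaceutical → 17-2; tablet form → 17-2-1; crude → 17-2-1-2. Scheduled 23%. Galveny agreement on 17-1-1: 17-2-1-2 not covered. → 23%.
Line D: pigment → 17-1; aqueous → 17-1-3; technical-grade → 17-1-3-1. Scheduled 37%. Javaros agreement on 17-1-3: RVC < 55%. → 37%.
Sum: 22% + 9% + 23% + 37% = 91%.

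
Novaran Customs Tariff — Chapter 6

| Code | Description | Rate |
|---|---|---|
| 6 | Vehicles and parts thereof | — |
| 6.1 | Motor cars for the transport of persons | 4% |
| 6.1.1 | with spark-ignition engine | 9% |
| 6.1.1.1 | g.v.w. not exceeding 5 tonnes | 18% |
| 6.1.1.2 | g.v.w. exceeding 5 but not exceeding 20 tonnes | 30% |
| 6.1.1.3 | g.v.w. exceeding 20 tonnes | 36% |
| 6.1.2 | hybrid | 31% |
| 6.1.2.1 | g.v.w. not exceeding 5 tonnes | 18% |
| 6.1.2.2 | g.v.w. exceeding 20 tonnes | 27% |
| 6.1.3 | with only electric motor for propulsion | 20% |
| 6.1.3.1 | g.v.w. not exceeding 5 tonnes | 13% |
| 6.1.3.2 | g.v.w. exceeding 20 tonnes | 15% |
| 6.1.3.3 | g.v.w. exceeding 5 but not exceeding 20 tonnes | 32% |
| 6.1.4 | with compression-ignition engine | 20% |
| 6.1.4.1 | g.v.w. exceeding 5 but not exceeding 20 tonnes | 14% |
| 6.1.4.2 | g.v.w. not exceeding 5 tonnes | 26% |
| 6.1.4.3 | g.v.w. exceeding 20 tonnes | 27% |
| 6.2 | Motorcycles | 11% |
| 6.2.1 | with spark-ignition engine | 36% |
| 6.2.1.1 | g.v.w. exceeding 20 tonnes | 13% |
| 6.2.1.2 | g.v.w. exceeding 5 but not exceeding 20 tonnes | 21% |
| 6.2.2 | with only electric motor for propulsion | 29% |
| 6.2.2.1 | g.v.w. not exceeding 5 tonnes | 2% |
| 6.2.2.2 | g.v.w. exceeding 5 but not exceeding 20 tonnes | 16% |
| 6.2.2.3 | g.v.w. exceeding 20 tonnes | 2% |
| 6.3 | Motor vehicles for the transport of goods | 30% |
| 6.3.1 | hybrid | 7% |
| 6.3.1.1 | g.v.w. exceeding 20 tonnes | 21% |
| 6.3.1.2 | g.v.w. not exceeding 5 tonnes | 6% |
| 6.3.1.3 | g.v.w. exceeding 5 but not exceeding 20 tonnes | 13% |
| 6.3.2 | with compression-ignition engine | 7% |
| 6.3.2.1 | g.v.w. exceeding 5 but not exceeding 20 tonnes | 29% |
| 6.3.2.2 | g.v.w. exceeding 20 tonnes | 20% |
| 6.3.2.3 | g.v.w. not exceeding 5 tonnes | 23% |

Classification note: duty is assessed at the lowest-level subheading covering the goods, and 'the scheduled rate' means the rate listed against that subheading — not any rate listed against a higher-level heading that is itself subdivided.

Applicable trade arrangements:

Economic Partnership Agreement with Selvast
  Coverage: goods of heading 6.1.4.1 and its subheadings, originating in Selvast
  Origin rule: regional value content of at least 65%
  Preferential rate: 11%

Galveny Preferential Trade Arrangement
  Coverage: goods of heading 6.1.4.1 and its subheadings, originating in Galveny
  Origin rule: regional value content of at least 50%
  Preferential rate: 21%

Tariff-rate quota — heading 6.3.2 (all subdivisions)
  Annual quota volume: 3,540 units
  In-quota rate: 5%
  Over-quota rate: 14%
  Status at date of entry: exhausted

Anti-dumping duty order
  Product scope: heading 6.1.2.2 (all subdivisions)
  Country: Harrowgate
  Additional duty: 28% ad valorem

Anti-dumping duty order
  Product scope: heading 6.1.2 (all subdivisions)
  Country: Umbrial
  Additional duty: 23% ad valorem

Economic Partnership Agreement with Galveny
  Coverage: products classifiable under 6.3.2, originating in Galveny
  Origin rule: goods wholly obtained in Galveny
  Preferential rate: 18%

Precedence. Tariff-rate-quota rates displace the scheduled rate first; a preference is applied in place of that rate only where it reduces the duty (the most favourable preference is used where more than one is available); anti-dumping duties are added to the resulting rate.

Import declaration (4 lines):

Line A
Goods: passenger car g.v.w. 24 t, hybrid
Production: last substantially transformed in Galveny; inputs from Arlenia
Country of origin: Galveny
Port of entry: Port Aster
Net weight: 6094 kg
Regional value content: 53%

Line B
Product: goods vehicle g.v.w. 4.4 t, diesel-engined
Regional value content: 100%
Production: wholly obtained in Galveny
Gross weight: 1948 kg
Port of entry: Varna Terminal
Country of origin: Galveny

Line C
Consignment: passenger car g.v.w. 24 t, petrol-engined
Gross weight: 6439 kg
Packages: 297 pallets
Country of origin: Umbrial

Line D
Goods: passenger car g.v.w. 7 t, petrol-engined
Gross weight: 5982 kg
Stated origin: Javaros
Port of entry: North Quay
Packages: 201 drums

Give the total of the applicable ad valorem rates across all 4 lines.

107%

Line A: passenger car → 6.1; hybrid → 6.1.2; g.v.w. 24 t → 6.1.2.2. Scheduled 27%. Galveny agreement on 6.1.4.1: 6.1.2.2 not covered; Galveny agreement on 6.3.2: 6.1.2.2 not covered. → 27%.
Line B: goods vehicle → 6.3; diesel-engined → 6.3.2; g.v.w. 4.4 t → 6.3.2.3. Scheduled 23%. quota on 6.3.2 exhausted → over-quota 14%; Galveny agreement on 6.1.4.1: 6.3.2.3 not covered; Galveny agreement on 6.3.2: wholly obtained → 18% available; preference 18% not lower than 14% → no reduction. → 14%.
Line C: passenger car → 6.1; petrol-engined → 6.1.1; g.v.w. 24 t → 6.1.1.3. Scheduled 36%. No special measure applies. → 36%.
Line D: passenger car → 6.1; petrol-engined → 6.1.1; g.v.w. 7 t → 6.1.1.2. Scheduled 30%. No special measure applies. → 30%.
Sum: 27% + 14% + 36% + 30% = 107%.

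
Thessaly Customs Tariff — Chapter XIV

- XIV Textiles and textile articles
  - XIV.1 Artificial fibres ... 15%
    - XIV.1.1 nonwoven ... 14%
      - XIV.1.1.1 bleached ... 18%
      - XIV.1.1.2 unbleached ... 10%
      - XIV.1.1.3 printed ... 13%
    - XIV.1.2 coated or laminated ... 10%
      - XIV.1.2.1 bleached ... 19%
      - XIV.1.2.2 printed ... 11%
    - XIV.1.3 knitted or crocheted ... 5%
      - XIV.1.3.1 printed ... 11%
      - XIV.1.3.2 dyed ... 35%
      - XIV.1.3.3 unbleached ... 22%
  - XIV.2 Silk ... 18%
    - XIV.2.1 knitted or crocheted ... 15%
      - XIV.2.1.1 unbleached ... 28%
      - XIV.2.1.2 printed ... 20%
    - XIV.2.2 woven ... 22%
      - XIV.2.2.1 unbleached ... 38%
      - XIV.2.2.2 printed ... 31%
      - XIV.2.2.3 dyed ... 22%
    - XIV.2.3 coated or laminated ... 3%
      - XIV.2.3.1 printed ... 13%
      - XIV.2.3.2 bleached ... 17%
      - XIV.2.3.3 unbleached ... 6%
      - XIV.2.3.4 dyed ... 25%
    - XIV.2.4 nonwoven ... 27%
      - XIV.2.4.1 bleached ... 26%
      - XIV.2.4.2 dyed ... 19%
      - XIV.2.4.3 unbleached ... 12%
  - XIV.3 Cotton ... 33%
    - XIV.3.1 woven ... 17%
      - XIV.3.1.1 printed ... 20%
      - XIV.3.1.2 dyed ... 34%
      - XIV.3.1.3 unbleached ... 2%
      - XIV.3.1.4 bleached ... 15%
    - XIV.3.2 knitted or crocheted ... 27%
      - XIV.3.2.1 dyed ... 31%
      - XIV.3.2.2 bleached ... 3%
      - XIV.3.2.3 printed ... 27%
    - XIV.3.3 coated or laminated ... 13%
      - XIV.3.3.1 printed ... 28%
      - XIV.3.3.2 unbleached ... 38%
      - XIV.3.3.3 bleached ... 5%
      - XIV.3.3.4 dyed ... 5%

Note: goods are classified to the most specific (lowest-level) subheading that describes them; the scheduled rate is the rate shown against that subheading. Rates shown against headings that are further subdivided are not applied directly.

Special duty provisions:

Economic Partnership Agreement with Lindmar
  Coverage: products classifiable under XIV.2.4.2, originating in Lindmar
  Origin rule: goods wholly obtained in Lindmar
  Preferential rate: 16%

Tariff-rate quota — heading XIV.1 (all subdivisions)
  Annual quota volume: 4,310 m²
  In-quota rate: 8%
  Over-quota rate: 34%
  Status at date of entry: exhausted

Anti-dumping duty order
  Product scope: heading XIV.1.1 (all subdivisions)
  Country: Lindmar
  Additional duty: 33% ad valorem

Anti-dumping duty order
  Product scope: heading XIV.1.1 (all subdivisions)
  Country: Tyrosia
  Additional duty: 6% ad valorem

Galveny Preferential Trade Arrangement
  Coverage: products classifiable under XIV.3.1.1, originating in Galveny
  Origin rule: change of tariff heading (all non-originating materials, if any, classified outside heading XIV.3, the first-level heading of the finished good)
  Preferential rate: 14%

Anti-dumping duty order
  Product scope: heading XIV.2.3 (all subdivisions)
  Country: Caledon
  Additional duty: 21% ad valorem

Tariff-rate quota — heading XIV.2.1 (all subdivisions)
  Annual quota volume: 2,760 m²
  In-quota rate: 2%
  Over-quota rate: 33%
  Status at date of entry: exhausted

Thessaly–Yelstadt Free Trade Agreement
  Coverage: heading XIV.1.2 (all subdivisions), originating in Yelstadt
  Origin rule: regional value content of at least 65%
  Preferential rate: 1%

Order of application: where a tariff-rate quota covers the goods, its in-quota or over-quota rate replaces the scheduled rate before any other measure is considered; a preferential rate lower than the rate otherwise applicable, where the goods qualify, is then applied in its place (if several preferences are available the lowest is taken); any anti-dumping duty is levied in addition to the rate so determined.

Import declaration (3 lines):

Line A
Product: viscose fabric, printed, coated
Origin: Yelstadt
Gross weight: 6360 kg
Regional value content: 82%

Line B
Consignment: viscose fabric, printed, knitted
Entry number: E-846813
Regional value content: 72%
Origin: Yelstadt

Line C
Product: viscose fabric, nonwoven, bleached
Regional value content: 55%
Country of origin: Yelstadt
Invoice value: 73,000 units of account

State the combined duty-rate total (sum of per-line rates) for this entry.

Line A: viscose → XIV.1; coated → XIV.1.2; printed → XIV.1.2.2. Scheduled 11%. quota on XIV.1 exhausted → over-quota 34%; Yelstadt agreement on XIV.1.2: RVC ≥ 65% → 1% available; preferential 1%. → 1%.
Line B: viscose → XIV.1; knitted → XIV.1.3; printed → XIV.1.3.1. Scheduled 11%. quota on XIV.1 exhausted → over-quota 34%; Yelstadt agreement on XIV.1.2: XIV.1.3.1 not covered. → 34%.
Line C: viscose → XIV.1; nonwoven → XIV.1.1; bleached → XIV.1.1.1. Scheduled 18%. quota on XIV.1 exhausted → over-quota 34%; Yelstadt agreement on XIV.1.2: XIV.1.1.1 not covered. → 34%.
Sum: 1% + 34% + 34% = 69%.

69%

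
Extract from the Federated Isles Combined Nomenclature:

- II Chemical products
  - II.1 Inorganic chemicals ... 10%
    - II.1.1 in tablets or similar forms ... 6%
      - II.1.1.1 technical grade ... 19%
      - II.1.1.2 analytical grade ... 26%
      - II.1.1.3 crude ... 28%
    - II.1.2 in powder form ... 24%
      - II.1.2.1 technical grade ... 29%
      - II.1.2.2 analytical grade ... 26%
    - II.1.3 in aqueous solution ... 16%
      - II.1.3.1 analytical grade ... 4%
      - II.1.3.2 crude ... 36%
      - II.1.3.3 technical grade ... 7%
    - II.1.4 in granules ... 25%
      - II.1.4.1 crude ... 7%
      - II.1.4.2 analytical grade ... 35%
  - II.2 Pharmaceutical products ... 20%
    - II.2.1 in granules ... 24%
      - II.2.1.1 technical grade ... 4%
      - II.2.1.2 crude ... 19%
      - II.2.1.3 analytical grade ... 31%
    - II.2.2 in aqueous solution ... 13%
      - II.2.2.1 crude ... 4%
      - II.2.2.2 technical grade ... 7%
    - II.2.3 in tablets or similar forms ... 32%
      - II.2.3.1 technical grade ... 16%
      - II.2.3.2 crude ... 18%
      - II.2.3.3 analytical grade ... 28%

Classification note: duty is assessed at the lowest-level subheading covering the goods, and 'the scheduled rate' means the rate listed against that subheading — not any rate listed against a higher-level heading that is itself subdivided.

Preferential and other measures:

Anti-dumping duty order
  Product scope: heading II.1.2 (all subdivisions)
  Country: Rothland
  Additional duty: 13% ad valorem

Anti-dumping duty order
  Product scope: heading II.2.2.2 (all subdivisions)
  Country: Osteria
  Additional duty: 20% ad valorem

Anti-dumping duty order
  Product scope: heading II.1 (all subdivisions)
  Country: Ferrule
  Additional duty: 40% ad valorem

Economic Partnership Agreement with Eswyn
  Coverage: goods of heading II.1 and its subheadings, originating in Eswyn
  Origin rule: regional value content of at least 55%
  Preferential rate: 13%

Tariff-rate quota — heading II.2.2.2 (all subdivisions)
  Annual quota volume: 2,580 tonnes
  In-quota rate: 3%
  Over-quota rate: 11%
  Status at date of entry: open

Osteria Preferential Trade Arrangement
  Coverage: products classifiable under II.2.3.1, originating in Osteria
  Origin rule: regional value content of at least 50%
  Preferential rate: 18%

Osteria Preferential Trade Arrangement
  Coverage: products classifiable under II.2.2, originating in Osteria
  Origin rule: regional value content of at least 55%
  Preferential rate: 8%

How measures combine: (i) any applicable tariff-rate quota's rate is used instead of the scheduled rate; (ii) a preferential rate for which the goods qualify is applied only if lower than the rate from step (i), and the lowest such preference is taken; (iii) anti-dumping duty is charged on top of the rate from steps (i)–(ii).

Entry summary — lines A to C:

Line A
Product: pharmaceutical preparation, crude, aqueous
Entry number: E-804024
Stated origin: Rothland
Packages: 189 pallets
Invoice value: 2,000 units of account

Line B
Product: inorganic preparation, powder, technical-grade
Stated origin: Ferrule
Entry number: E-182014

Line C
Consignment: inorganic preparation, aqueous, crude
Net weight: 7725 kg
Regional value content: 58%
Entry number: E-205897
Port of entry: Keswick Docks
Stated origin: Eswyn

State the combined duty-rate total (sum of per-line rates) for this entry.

Line A: pharmaceutical → II.2; aqueous → II.2.2; crude → II.2.2.1. Scheduled 4%. No special measure applies. → 4%.
Line B: inorganic → II.1; powder → II.1.2; technical-grade → II.1.2.1. Scheduled 29%. anti-dumping (Ferrule, II.1): +40%; total 29% + 40% = 69%. → 69%.
Line C: inorganic → II.1; aqueous → II.1.3; crude → II.1.3.2. Scheduled 36%. Eswyn agreement on II.1: RVC ≥ 55% → 13% available; preferential 13%. → 13%.
Sum: 4% + 69% + 13% = 86%.

86%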